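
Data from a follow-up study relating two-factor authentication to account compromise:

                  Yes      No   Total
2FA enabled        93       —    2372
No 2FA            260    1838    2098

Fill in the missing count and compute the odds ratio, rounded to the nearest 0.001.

0.288

The missing cell is in the exposed row: 2372 − 93 = 2279.
So a = 93, b = 2279, c = 260, d = 1838.
OR = (a·d)/(b·c) = (93 × 1838) / (2279 × 260) = 170934 / 592540 = 0.28848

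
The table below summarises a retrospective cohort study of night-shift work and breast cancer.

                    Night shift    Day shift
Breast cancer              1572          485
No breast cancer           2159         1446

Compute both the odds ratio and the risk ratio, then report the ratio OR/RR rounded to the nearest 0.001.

Reading the table with exposure as columns: a = 1572 (Night shift, case), b = 2159 (Night shift, non-case), c = 485 (Day shift, case), d = 1446.
OR = (1572·1446)/(2159·485) = 2273112/1047115 = 2.17083
Risk in exposed = 1572/3731 = 0.42133; risk in unexposed = 485/1931 = 0.25117; RR = 1.67752
OR/RR = 2.17083 / 1.67752 = 1.29407
The outcome is not rare, so the OR lies further from 1 than the RR.

1.294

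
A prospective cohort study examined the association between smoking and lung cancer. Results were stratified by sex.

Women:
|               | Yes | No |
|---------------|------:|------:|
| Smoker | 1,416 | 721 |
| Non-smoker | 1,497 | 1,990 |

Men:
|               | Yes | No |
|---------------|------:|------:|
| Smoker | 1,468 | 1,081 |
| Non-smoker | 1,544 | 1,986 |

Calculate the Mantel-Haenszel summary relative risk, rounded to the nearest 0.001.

RR_MH = Σ(aᵢ·n₀ᵢ/nᵢ) / Σ(cᵢ·n₁ᵢ/nᵢ), with n₁ᵢ = aᵢ+bᵢ (exposed), n₀ᵢ = cᵢ+dᵢ (unexposed), nᵢ = n₁ᵢ+n₀ᵢ.
Stratum 1 (Women): n₁ = 2137, n₀ = 3487, n = 5624; a·n₀/n = 1416·3487/5624 = 877.9502; c·n₁/n = 1497·2137/5624 = 568.8281
Stratum 2 (Men): n₁ = 2549, n₀ = 3530, n = 6079; a·n₀/n = 1468·3530/6079 = 852.4494; c·n₁/n = 1544·2549/6079 = 647.4183
RR_MH = (877.9502 + 852.4494) / (568.8281 + 647.4183) = 1730.3996 / 1216.2464 = 1.42274

1.423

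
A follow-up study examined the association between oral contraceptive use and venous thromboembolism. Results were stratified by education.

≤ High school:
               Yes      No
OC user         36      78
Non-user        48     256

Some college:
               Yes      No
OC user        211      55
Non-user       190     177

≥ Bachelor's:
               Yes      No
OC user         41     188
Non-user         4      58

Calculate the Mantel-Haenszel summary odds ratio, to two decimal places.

3.18

OR_MH = Σ(aᵢdᵢ/nᵢ) / Σ(bᵢcᵢ/nᵢ), where nᵢ is the stratum total.
Stratum 1 (≤ High school): n = 418; a·d/n = 36·256/418 = 22.0478; b·c/n = 78·48/418 = 8.9569
Stratum 2 (Some college): n = 633; a·d/n = 211·177/633 = 59.0000; b·c/n = 55·190/633 = 16.5087
Stratum 3 (≥ Bachelor's): n = 291; a·d/n = 41·58/291 = 8.1718; b·c/n = 188·4/291 = 2.5842
OR_MH = (22.0478 + 59.0000 + 8.1718) / (8.9569 + 16.5087 + 2.5842) = 89.2197 / 28.0498 = 3.18076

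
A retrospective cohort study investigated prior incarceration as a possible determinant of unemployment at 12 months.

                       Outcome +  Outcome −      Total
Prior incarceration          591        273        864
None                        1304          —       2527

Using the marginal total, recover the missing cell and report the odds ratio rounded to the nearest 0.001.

2.030

The missing cell is in the unexposed row: 2527 − 1304 = 1223.
So a = 591, b = 273, c = 1304, d = 1223.
OR = (a·d)/(b·c) = (591 × 1223) / (273 × 1304) = 722793 / 355992 = 2.03036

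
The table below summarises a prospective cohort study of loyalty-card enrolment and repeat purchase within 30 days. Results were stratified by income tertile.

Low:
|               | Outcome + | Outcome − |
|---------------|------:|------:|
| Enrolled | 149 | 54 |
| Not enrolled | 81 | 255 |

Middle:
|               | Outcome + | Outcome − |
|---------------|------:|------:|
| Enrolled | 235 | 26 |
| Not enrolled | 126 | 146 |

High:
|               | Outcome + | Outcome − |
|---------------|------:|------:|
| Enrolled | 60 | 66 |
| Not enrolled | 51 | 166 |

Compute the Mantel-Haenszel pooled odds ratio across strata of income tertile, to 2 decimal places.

6.81

OR_MH = Σ(aᵢdᵢ/nᵢ) / Σ(bᵢcᵢ/nᵢ), where nᵢ is the stratum total.
Stratum 1 (Low): n = 539; a·d/n = 149·255/539 = 70.4917; b·c/n = 54·81/539 = 8.1150
Stratum 2 (Middle): n = 533; a·d/n = 235·146/533 = 64.3715; b·c/n = 26·126/533 = 6.1463
Stratum 3 (High): n = 343; a·d/n = 60·166/343 = 29.0379; b·c/n = 66·51/343 = 9.8134
OR_MH = (70.4917 + 64.3715 + 29.0379) / (8.1150 + 6.1463 + 9.8134) = 163.9010 / 24.0748 = 6.80800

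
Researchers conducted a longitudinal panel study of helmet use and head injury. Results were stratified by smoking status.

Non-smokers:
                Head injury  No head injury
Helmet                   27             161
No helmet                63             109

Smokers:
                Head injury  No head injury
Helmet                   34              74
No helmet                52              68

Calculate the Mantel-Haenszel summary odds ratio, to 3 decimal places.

OR_MH = Σ(aᵢdᵢ/nᵢ) / Σ(bᵢcᵢ/nᵢ), where nᵢ is the stratum total.
Stratum 1 (Non-smokers): n = 360; a·d/n = 27·109/360 = 8.1750; b·c/n = 161·63/360 = 28.1750
Stratum 2 (Smokers): n = 228; a·d/n = 34·68/228 = 10.1404; b·c/n = 74·52/228 = 16.8772
OR_MH = (8.1750 + 10.1404) / (28.1750 + 16.8772) = 18.3154 / 45.0522 = 0.40654

0.407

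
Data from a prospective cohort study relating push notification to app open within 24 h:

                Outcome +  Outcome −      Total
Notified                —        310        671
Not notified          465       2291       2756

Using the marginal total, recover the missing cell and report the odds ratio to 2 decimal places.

The missing cell is in the exposed row: 671 − 310 = 361.
So a = 361, b = 310, c = 465, d = 2291.
OR = (a·d)/(b·c) = (361 × 2291) / (310 × 465) = 827051 / 144150 = 5.73743

5.74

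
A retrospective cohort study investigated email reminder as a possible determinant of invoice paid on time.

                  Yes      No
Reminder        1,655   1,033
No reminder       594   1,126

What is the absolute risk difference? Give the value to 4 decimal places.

0.2704

Cells: a = 1655, b = 1033, c = 594, d = 1126.
Risk in exposed = 1655/2688 = 0.615699; risk in unexposed = 594/1720 = 0.345349.
Risk difference = 0.615699 − 0.345349 = 0.270351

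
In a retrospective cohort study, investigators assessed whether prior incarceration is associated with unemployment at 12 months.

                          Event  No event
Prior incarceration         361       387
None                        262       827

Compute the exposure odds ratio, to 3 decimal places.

2.944

Cells: a = 361, b = 387, c = 262, d = 827.
OR = (a·d)/(b·c) = (361 × 827) / (387 × 262) = 298547 / 101394 = 2.94442
The odds of unemployment at 12 months are about 2.94 times as high in the prior incarceration group.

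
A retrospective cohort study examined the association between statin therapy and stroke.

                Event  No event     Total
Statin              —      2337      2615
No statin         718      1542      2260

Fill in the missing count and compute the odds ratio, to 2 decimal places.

The missing cell is in the exposed row: 2615 − 2337 = 278.
So a = 278, b = 2337, c = 718, d = 1542.
OR = (a·d)/(b·c) = (278 × 1542) / (2337 × 718) = 428676 / 1677966 = 0.25547

0.26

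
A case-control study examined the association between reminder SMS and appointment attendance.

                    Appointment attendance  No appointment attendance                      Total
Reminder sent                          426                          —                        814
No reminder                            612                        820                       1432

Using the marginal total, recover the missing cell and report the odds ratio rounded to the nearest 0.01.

The missing cell is in the exposed row: 814 − 426 = 388.
So a = 426, b = 388, c = 612, d = 820.
OR = (a·d)/(b·c) = (426 × 820) / (388 × 612) = 349320 / 237456 = 1.47109

1.47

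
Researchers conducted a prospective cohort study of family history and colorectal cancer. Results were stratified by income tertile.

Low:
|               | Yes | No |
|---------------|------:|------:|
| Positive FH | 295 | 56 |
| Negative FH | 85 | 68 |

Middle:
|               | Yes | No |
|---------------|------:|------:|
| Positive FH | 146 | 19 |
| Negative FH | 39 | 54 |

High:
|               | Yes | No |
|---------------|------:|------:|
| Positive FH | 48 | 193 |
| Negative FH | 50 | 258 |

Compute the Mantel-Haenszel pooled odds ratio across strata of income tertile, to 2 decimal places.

3.11

OR_MH = Σ(aᵢdᵢ/nᵢ) / Σ(bᵢcᵢ/nᵢ), where nᵢ is the stratum total.
Stratum 1 (Low): n = 504; a·d/n = 295·68/504 = 39.8016; b·c/n = 56·85/504 = 9.4444
Stratum 2 (Middle): n = 258; a·d/n = 146·54/258 = 30.5581; b·c/n = 19·39/258 = 2.8721
Stratum 3 (High): n = 549; a·d/n = 48·258/549 = 22.5574; b·c/n = 193·50/549 = 17.5774
OR_MH = (39.8016 + 30.5581 + 22.5574) / (9.4444 + 2.8721 + 17.5774) = 92.9171 / 29.8940 = 3.10822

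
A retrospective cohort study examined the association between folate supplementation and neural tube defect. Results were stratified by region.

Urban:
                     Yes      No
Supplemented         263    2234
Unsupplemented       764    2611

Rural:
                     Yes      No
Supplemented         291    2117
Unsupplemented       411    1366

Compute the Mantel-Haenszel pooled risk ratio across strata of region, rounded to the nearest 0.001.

0.489

RR_MH = Σ(aᵢ·n₀ᵢ/nᵢ) / Σ(cᵢ·n₁ᵢ/nᵢ), with n₁ᵢ = aᵢ+bᵢ (exposed), n₀ᵢ = cᵢ+dᵢ (unexposed), nᵢ = n₁ᵢ+n₀ᵢ.
Stratum 1 (Urban): n₁ = 2497, n₀ = 3375, n = 5872; a·n₀/n = 263·3375/5872 = 151.1623; c·n₁/n = 764·2497/5872 = 324.8822
Stratum 2 (Rural): n₁ = 2408, n₀ = 1777, n = 4185; a·n₀/n = 291·1777/4185 = 123.5620; c·n₁/n = 411·2408/4185 = 236.4846
RR_MH = (151.1623 + 123.5620) / (324.8822 + 236.4846) = 274.7243 / 561.3667 = 0.48938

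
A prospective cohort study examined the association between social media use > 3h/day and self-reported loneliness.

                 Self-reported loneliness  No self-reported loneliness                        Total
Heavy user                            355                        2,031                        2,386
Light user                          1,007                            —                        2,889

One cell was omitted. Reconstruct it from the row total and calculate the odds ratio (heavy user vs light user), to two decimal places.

The missing cell is in the unexposed row: 2889 − 1007 = 1882.
So a = 355, b = 2031, c = 1007, d = 1882.
OR = (a·d)/(b·c) = (355 × 1882) / (2031 × 1007) = 668110 / 2045217 = 0.32667

0.33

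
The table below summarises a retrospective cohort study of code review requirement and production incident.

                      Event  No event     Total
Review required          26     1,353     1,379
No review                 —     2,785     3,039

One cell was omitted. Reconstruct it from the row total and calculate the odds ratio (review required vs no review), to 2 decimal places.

The missing cell is in the unexposed row: 3039 − 2785 = 254.
So a = 26, b = 1353, c = 254, d = 2785.
OR = (a·d)/(b·c) = (26 × 2785) / (1353 × 254) = 72410 / 343662 = 0.21070

0.21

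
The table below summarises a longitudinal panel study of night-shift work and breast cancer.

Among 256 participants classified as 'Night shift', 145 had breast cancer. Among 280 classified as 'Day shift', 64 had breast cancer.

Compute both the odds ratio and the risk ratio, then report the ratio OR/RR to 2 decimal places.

1.78

From the description: a = 145, b = 111, c = 64, d = 216.
OR = (145·216)/(111·64) = 31320/7104 = 4.40878
Risk in exposed = 145/256 = 0.56641; risk in unexposed = 64/280 = 0.22857; RR = 2.47803
OR/RR = 4.40878 / 2.47803 = 1.77915
The outcome is not rare, so the OR lies further from 1 than the RR.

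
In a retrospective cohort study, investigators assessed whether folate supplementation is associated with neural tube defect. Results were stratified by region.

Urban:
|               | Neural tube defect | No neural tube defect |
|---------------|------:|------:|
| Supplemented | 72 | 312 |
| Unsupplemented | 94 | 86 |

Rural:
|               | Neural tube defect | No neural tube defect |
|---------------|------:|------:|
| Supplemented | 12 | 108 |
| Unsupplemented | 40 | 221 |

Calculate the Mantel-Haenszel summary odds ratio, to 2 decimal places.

OR_MH = Σ(aᵢdᵢ/nᵢ) / Σ(bᵢcᵢ/nᵢ), where nᵢ is the stratum total.
Stratum 1 (Urban): n = 564; a·d/n = 72·86/564 = 10.9787; b·c/n = 312·94/564 = 52.0000
Stratum 2 (Rural): n = 381; a·d/n = 12·221/381 = 6.9606; b·c/n = 108·40/381 = 11.3386
OR_MH = (10.9787 + 6.9606) / (52.0000 + 11.3386) = 17.9394 / 63.3386 = 0.28323

0.28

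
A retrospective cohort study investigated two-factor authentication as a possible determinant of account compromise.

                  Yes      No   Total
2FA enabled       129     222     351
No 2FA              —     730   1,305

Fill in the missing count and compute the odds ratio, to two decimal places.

0.74

The missing cell is in the unexposed row: 1305 − 730 = 575.
So a = 129, b = 222, c = 575, d = 730.
OR = (a·d)/(b·c) = (129 × 730) / (222 × 575) = 94170 / 127650 = 0.73772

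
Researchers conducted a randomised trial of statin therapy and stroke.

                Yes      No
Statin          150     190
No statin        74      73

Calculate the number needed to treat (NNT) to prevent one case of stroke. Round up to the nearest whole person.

Risk in treated group = 150/340 = 0.44118; risk in control = 74/147 = 0.50340.
Absolute risk reduction = 0.50340 − 0.44118 = 0.06222
NNT = 1 / ARR = 1 / 0.06222 = 16.071 → round up → 17

17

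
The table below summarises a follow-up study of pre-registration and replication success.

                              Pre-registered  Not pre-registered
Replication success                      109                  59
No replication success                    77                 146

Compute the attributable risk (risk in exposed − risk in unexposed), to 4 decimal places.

0.2982

Reading the table with exposure as columns: a = 109 (Pre-registered, case), b = 77 (Pre-registered, non-case), c = 59 (Not pre-registered, case), d = 146.
Risk in exposed = 109/186 = 0.586022; risk in unexposed = 59/205 = 0.287805.
Risk difference = 0.586022 − 0.287805 = 0.298217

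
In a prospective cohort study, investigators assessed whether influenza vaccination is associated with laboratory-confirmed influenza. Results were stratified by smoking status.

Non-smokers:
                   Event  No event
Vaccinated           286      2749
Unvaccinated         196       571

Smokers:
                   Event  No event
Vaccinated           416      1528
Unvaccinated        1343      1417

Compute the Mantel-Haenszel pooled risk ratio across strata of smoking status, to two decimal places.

0.42

RR_MH = Σ(aᵢ·n₀ᵢ/nᵢ) / Σ(cᵢ·n₁ᵢ/nᵢ), with n₁ᵢ = aᵢ+bᵢ (exposed), n₀ᵢ = cᵢ+dᵢ (unexposed), nᵢ = n₁ᵢ+n₀ᵢ.
Stratum 1 (Non-smokers): n₁ = 3035, n₀ = 767, n = 3802; a·n₀/n = 286·767/3802 = 57.6965; c·n₁/n = 196·3035/3802 = 156.4598
Stratum 2 (Smokers): n₁ = 1944, n₀ = 2760, n = 4704; a·n₀/n = 416·2760/4704 = 244.0816; c·n₁/n = 1343·1944/4704 = 555.0153
RR_MH = (57.6965 + 244.0816) / (156.4598 + 555.0153) = 301.7781 / 711.4751 = 0.42416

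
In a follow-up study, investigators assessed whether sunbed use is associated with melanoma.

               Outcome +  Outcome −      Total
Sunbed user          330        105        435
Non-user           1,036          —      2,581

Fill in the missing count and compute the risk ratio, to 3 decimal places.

The missing cell is in the unexposed row: 2581 − 1036 = 1545.
So a = 330, b = 105, c = 1036, d = 1545.
RR = [a/(a+b)] / [c/(c+d)] = (330/435) / (1036/2581) = 0.75862/0.40139 = 1.88996

1.890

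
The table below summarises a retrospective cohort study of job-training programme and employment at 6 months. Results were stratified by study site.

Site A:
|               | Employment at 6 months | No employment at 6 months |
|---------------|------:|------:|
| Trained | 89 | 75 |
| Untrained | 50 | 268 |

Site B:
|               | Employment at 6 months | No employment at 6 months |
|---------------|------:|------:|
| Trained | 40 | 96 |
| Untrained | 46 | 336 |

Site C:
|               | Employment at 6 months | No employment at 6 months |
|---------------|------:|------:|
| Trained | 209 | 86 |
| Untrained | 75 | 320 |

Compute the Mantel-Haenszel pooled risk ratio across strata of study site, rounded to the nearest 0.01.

3.40

RR_MH = Σ(aᵢ·n₀ᵢ/nᵢ) / Σ(cᵢ·n₁ᵢ/nᵢ), with n₁ᵢ = aᵢ+bᵢ (exposed), n₀ᵢ = cᵢ+dᵢ (unexposed), nᵢ = n₁ᵢ+n₀ᵢ.
Stratum 1 (Site A): n₁ = 164, n₀ = 318, n = 482; a·n₀/n = 89·318/482 = 58.7178; c·n₁/n = 50·164/482 = 17.0124
Stratum 2 (Site B): n₁ = 136, n₀ = 382, n = 518; a·n₀/n = 40·382/518 = 29.4981; c·n₁/n = 46·136/518 = 12.0772
Stratum 3 (Site C): n₁ = 295, n₀ = 395, n = 690; a·n₀/n = 209·395/690 = 119.6449; c·n₁/n = 75·295/690 = 32.0652
RR_MH = (58.7178 + 29.4981 + 119.6449) / (17.0124 + 12.0772 + 32.0652) = 207.8608 / 61.1549 = 3.39892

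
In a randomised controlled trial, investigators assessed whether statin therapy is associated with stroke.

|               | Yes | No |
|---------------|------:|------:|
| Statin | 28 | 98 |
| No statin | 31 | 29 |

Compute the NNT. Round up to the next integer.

Risk in treated group = 28/126 = 0.22222; risk in control = 31/60 = 0.51667.
Absolute risk reduction = 0.51667 − 0.22222 = 0.29444
NNT = 1 / ARR = 1 / 0.29444 = 3.396 → round up → 4

4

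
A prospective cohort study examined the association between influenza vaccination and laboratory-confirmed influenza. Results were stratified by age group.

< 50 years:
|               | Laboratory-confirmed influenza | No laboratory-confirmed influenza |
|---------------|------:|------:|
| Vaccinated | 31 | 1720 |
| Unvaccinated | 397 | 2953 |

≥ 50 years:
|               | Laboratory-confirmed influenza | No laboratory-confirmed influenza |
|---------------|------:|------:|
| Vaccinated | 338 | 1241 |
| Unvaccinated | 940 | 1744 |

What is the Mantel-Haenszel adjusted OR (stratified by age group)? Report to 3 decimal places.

0.383

OR_MH = Σ(aᵢdᵢ/nᵢ) / Σ(bᵢcᵢ/nᵢ), where nᵢ is the stratum total.
Stratum 1 (< 50 years): n = 5101; a·d/n = 31·2953/5101 = 17.9461; b·c/n = 1720·397/5101 = 133.8639
Stratum 2 (≥ 50 years): n = 4263; a·d/n = 338·1744/4263 = 138.2763; b·c/n = 1241·940/4263 = 273.6430
OR_MH = (17.9461 + 138.2763) / (133.8639 + 273.6430) = 156.2224 / 407.5069 = 0.38336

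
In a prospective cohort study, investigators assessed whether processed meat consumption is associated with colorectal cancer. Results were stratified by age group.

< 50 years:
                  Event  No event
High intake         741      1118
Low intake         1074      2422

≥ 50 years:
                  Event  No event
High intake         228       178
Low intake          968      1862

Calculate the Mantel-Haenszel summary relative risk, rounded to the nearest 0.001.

RR_MH = Σ(aᵢ·n₀ᵢ/nᵢ) / Σ(cᵢ·n₁ᵢ/nᵢ), with n₁ᵢ = aᵢ+bᵢ (exposed), n₀ᵢ = cᵢ+dᵢ (unexposed), nᵢ = n₁ᵢ+n₀ᵢ.
Stratum 1 (< 50 years): n₁ = 1859, n₀ = 3496, n = 5355; a·n₀/n = 741·3496/5355 = 483.7602; c·n₁/n = 1074·1859/5355 = 372.8415
Stratum 2 (≥ 50 years): n₁ = 406, n₀ = 2830, n = 3236; a·n₀/n = 228·2830/3236 = 199.3943; c·n₁/n = 968·406/3236 = 121.4487
RR_MH = (483.7602 + 199.3943) / (372.8415 + 121.4487) = 683.1545 / 494.2902 = 1.38209

1.382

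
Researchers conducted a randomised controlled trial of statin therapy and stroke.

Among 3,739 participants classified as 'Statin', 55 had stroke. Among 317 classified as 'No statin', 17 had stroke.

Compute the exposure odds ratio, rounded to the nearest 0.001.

0.263

From the description: a = 55, b = 3684, c = 17, d = 300.
OR = (a·d)/(b·c) = (55 × 300) / (3684 × 17) = 16500 / 62628 = 0.26346
Exposure is associated with lower odds of stroke (OR = 0.26 < 1).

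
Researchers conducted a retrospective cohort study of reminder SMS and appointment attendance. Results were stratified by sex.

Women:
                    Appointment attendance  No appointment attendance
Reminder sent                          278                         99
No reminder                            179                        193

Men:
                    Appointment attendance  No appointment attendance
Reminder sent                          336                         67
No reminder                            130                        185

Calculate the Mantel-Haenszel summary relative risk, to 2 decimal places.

1.75

RR_MH = Σ(aᵢ·n₀ᵢ/nᵢ) / Σ(cᵢ·n₁ᵢ/nᵢ), with n₁ᵢ = aᵢ+bᵢ (exposed), n₀ᵢ = cᵢ+dᵢ (unexposed), nᵢ = n₁ᵢ+n₀ᵢ.
Stratum 1 (Women): n₁ = 377, n₀ = 372, n = 749; a·n₀/n = 278·372/749 = 138.0721; c·n₁/n = 179·377/749 = 90.0975
Stratum 2 (Men): n₁ = 403, n₀ = 315, n = 718; a·n₀/n = 336·315/718 = 147.4095; c·n₁/n = 130·403/718 = 72.9666
RR_MH = (138.0721 + 147.4095) / (90.0975 + 72.9666) = 285.4816 / 163.0640 = 1.75073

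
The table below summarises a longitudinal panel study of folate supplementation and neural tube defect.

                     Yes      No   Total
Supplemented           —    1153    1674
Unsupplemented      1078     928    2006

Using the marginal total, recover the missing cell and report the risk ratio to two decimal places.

The missing cell is in the exposed row: 1674 − 1153 = 521.
So a = 521, b = 1153, c = 1078, d = 928.
RR = [a/(a+b)] / [c/(c+d)] = (521/1674) / (1078/2006) = 0.31123/0.53739 = 0.57915

0.58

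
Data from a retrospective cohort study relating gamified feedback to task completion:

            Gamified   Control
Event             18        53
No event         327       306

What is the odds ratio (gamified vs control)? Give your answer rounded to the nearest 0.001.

Reading the table with exposure as columns: a = 18 (Gamified, case), b = 327 (Gamified, non-case), c = 53 (Control, case), d = 306.
OR = (a·d)/(b·c) = (18 × 306) / (327 × 53) = 5508 / 17331 = 0.31781
Exposure is associated with lower odds of task completion (OR = 0.32 < 1).

0.318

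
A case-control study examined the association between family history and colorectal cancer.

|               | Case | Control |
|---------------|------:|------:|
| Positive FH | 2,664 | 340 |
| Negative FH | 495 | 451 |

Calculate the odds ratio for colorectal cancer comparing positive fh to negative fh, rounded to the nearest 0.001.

Cells: a = 2664, b = 340, c = 495, d = 451.
OR = (a·d)/(b·c) = (2664 × 451) / (340 × 495) = 1201464 / 168300 = 7.13882
The odds of colorectal cancer are about 7.14 times as high in the positive fh group.

7.139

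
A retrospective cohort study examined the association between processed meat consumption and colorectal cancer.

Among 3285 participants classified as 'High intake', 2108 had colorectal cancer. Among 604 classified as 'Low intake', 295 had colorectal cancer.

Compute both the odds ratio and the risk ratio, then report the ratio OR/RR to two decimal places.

1.43

From the description: a = 2108, b = 1177, c = 295, d = 309.
OR = (2108·309)/(1177·295) = 651372/347215 = 1.87599
Risk in exposed = 2108/3285 = 0.64170; risk in unexposed = 295/604 = 0.48841; RR = 1.31386
OR/RR = 1.87599 / 1.31386 = 1.42784
The outcome is not rare, so the OR lies further from 1 than the RR.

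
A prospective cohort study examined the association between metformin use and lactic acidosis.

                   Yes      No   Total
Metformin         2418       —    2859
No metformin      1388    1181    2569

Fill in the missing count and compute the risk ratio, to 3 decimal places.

1.565

The missing cell is in the exposed row: 2859 − 2418 = 441.
So a = 2418, b = 441, c = 1388, d = 1181.
RR = [a/(a+b)] / [c/(c+d)] = (2418/2859) / (1388/2569) = 0.84575/0.54029 = 1.56537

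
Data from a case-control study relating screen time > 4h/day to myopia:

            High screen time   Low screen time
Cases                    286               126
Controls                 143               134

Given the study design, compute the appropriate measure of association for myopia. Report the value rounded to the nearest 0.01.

Reading the table with exposure as columns: a = 286 (High screen time, case), b = 143 (High screen time, non-case), c = 126 (Low screen time, case), d = 134.
This is a case-control study: participants were sampled on outcome status, so risks in the source population cannot be estimated directly — relative risk is not valid here. The odds ratio is the appropriate measure.
OR = (a·d)/(b·c) = (286 × 134) / (143 × 126) = 38324 / 18018 = 2.12698

2.13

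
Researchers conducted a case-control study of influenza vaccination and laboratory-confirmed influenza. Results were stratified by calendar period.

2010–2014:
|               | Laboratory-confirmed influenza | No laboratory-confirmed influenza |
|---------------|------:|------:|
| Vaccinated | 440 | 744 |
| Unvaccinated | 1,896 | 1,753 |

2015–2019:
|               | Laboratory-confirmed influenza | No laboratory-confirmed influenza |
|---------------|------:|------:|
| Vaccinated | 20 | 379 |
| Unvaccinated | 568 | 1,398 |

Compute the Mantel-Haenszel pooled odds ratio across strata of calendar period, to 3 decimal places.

OR_MH = Σ(aᵢdᵢ/nᵢ) / Σ(bᵢcᵢ/nᵢ), where nᵢ is the stratum total.
Stratum 1 (2010–2014): n = 4833; a·d/n = 440·1753/4833 = 159.5945; b·c/n = 744·1896/4833 = 291.8734
Stratum 2 (2015–2019): n = 2365; a·d/n = 20·1398/2365 = 11.8224; b·c/n = 379·568/2365 = 91.0241
OR_MH = (159.5945 + 11.8224) / (291.8734 + 91.0241) = 171.4169 / 382.8975 = 0.44768

0.448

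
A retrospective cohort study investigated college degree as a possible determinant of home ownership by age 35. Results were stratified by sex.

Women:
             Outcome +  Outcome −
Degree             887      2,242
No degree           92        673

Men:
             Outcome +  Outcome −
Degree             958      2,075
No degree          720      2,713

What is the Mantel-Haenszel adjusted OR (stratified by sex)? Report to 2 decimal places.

1.95

OR_MH = Σ(aᵢdᵢ/nᵢ) / Σ(bᵢcᵢ/nᵢ), where nᵢ is the stratum total.
Stratum 1 (Women): n = 3894; a·d/n = 887·673/3894 = 153.3002; b·c/n = 2242·92/3894 = 52.9697
Stratum 2 (Men): n = 6466; a·d/n = 958·2713/6466 = 401.9570; b·c/n = 2075·720/6466 = 231.0547
OR_MH = (153.3002 + 401.9570) / (52.9697 + 231.0547) = 555.2572 / 284.0244 = 1.95496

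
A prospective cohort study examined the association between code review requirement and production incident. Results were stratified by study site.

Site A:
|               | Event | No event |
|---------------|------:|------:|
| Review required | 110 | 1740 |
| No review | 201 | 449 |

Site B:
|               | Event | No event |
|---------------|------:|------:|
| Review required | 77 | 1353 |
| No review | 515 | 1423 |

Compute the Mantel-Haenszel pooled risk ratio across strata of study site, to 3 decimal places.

0.198

RR_MH = Σ(aᵢ·n₀ᵢ/nᵢ) / Σ(cᵢ·n₁ᵢ/nᵢ), with n₁ᵢ = aᵢ+bᵢ (exposed), n₀ᵢ = cᵢ+dᵢ (unexposed), nᵢ = n₁ᵢ+n₀ᵢ.
Stratum 1 (Site A): n₁ = 1850, n₀ = 650, n = 2500; a·n₀/n = 110·650/2500 = 28.6000; c·n₁/n = 201·1850/2500 = 148.7400
Stratum 2 (Site B): n₁ = 1430, n₀ = 1938, n = 3368; a·n₀/n = 77·1938/3368 = 44.3070; c·n₁/n = 515·1430/3368 = 218.6609
RR_MH = (28.6000 + 44.3070) / (148.7400 + 218.6609) = 72.9070 / 367.4009 = 0.19844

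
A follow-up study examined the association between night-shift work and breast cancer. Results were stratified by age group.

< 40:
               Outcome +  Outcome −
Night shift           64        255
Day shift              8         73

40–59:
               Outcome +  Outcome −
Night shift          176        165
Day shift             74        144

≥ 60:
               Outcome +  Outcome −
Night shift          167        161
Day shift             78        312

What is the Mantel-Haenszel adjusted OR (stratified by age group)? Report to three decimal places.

OR_MH = Σ(aᵢdᵢ/nᵢ) / Σ(bᵢcᵢ/nᵢ), where nᵢ is the stratum total.
Stratum 1 (< 40): n = 400; a·d/n = 64·73/400 = 11.6800; b·c/n = 255·8/400 = 5.1000
Stratum 2 (40–59): n = 559; a·d/n = 176·144/559 = 45.3381; b·c/n = 165·74/559 = 21.8426
Stratum 3 (≥ 60): n = 718; a·d/n = 167·312/718 = 72.5682; b·c/n = 161·78/718 = 17.4903
OR_MH = (11.6800 + 45.3381 + 72.5682) / (5.1000 + 21.8426 + 17.4903) = 129.5863 / 44.4328 = 2.91646

2.916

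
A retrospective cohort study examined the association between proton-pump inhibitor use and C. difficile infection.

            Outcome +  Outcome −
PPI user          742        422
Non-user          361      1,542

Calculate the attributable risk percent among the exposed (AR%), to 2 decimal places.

70.24

Cells: a = 742, b = 422, c = 361, d = 1542.
Risk in exposed = 742/1164 = 0.63746; risk in unexposed = 361/1903 = 0.18970.
RR = 0.63746/0.18970 = 3.36033
AR% = (RR − 1)/RR × 100 = (3.36033 − 1)/3.36033 × 100 = 70.2411%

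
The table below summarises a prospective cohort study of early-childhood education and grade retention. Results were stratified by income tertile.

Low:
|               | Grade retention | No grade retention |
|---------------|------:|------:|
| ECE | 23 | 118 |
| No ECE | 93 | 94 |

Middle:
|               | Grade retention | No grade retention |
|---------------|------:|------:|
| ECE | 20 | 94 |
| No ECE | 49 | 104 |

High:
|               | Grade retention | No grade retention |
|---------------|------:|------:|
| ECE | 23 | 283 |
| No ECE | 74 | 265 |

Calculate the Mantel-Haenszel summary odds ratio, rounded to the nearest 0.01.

0.29

OR_MH = Σ(aᵢdᵢ/nᵢ) / Σ(bᵢcᵢ/nᵢ), where nᵢ is the stratum total.
Stratum 1 (Low): n = 328; a·d/n = 23·94/328 = 6.5915; b·c/n = 118·93/328 = 33.4573
Stratum 2 (Middle): n = 267; a·d/n = 20·104/267 = 7.7903; b·c/n = 94·49/267 = 17.2509
Stratum 3 (High): n = 645; a·d/n = 23·265/645 = 9.4496; b·c/n = 283·74/645 = 32.4682
OR_MH = (6.5915 + 7.7903 + 9.4496) / (33.4573 + 17.2509 + 32.4682) = 23.8313 / 83.1765 = 0.28652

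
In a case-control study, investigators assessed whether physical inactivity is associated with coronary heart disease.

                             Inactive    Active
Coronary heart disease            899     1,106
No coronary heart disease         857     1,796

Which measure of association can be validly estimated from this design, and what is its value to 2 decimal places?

1.70

Reading the table with exposure as columns: a = 899 (Inactive, case), b = 857 (Inactive, non-case), c = 1106 (Active, case), d = 1796.
This is a case-control study: participants were sampled on outcome status, so risks in the source population cannot be estimated directly — relative risk is not valid here. The odds ratio is the appropriate measure.
OR = (a·d)/(b·c) = (899 × 1796) / (857 × 1106) = 1614604 / 947842 = 1.70345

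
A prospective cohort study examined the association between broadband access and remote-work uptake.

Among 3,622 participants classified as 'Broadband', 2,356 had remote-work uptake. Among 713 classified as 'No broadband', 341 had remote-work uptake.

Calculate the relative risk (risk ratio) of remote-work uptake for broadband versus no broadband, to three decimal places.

1.360

From the description: a = 2356, b = 1266, c = 341, d = 372.
Risk in exposed = 2356/3622 = 0.65047; risk in unexposed = 341/713 = 0.47826.
RR = 0.65047 / 0.47826 = 1.36007
The risk among the exposed is 1.36 times that among the unexposed.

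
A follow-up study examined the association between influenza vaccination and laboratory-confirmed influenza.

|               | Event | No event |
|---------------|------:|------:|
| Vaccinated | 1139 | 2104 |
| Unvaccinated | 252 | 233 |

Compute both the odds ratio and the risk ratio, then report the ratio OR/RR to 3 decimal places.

Cells: a = 1139, b = 2104, c = 252, d = 233.
OR = (1139·233)/(2104·252) = 265387/530208 = 0.50053
Risk in exposed = 1139/3243 = 0.35122; risk in unexposed = 252/485 = 0.51959; RR = 0.67596
OR/RR = 0.50053 / 0.67596 = 0.74048
The outcome is not rare, so the OR lies further from 1 than the RR.

0.740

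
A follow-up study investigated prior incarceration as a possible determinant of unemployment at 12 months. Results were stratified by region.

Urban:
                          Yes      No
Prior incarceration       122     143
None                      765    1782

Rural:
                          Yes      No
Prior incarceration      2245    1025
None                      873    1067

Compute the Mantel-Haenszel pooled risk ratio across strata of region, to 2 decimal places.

1.53

RR_MH = Σ(aᵢ·n₀ᵢ/nᵢ) / Σ(cᵢ·n₁ᵢ/nᵢ), with n₁ᵢ = aᵢ+bᵢ (exposed), n₀ᵢ = cᵢ+dᵢ (unexposed), nᵢ = n₁ᵢ+n₀ᵢ.
Stratum 1 (Urban): n₁ = 265, n₀ = 2547, n = 2812; a·n₀/n = 122·2547/2812 = 110.5028; c·n₁/n = 765·265/2812 = 72.0928
Stratum 2 (Rural): n₁ = 3270, n₀ = 1940, n = 5210; a·n₀/n = 2245·1940/5210 = 835.9501; c·n₁/n = 873·3270/5210 = 547.9290
RR_MH = (110.5028 + 835.9501) / (72.0928 + 547.9290) = 946.4529 / 620.0218 = 1.52648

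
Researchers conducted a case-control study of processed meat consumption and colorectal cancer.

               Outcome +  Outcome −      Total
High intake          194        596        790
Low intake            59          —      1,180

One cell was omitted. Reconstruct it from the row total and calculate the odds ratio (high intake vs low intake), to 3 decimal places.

6.185

The missing cell is in the unexposed row: 1180 − 59 = 1121.
So a = 194, b = 596, c = 59, d = 1121.
OR = (a·d)/(b·c) = (194 × 1121) / (596 × 59) = 217474 / 35164 = 6.18456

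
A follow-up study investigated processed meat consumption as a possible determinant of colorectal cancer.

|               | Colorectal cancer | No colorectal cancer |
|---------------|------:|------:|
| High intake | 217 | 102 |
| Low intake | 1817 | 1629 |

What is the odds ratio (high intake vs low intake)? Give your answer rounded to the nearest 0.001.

Cells: a = 217, b = 102, c = 1817, d = 1629.
OR = (a·d)/(b·c) = (217 × 1629) / (102 × 1817) = 353493 / 185334 = 1.90733
The odds of colorectal cancer are about 1.91 times as high in the high intake group.

1.907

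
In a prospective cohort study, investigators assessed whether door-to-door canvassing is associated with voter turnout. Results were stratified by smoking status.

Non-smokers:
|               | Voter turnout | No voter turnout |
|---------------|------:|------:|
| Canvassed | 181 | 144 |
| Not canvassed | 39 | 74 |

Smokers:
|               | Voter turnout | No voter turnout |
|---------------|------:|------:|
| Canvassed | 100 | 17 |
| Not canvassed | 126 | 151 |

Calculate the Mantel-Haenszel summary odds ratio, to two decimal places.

3.77

OR_MH = Σ(aᵢdᵢ/nᵢ) / Σ(bᵢcᵢ/nᵢ), where nᵢ is the stratum total.
Stratum 1 (Non-smokers): n = 438; a·d/n = 181·74/438 = 30.5799; b·c/n = 144·39/438 = 12.8219
Stratum 2 (Smokers): n = 394; a·d/n = 100·151/394 = 38.3249; b·c/n = 17·126/394 = 5.4365
OR_MH = (30.5799 + 38.3249) / (12.8219 + 5.4365) = 68.9048 / 18.2585 = 3.77385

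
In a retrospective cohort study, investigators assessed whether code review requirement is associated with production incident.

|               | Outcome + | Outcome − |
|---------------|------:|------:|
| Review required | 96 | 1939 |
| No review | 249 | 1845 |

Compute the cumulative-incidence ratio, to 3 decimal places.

0.397

Cells: a = 96, b = 1939, c = 249, d = 1845.
Risk in exposed = 96/2035 = 0.04717; risk in unexposed = 249/2094 = 0.11891.
RR = 0.04717 / 0.11891 = 0.39672
The risk is 60% lower among the exposed than among the unexposed.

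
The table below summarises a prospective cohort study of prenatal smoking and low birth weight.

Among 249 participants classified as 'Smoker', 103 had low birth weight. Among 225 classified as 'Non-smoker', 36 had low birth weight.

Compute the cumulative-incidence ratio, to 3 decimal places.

From the description: a = 103, b = 146, c = 36, d = 189.
Risk in exposed = 103/249 = 0.41365; risk in unexposed = 36/225 = 0.16000.
RR = 0.41365 / 0.16000 = 2.58534
The risk among the exposed is 2.59 times that among the unexposed.

2.585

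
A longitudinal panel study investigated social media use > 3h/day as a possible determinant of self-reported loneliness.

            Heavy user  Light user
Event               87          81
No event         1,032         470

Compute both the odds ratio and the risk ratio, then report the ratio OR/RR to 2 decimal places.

0.92

Reading the table with exposure as columns: a = 87 (Heavy user, case), b = 1032 (Heavy user, non-case), c = 81 (Light user, case), d = 470.
OR = (87·470)/(1032·81) = 40890/83592 = 0.48916
Risk in exposed = 87/1119 = 0.07775; risk in unexposed = 81/551 = 0.14701; RR = 0.52888
OR/RR = 0.48916 / 0.52888 = 0.92490
The outcome is not rare, so the OR lies further from 1 than the RR.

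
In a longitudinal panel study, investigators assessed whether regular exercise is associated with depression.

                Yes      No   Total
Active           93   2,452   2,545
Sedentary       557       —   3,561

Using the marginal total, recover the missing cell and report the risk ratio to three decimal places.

0.234

The missing cell is in the unexposed row: 3561 − 557 = 3004.
So a = 93, b = 2452, c = 557, d = 3004.
RR = [a/(a+b)] / [c/(c+d)] = (93/2545) / (557/3561) = 0.03654/0.15642 = 0.23362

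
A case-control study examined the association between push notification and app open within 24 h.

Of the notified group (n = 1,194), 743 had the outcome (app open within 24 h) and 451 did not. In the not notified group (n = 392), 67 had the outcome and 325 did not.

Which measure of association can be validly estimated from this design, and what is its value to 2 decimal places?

From the description: a = 743, b = 451, c = 67, d = 325.
This is a case-control study: participants were sampled on outcome status, so risks in the source population cannot be estimated directly — relative risk is not valid here. The odds ratio is the appropriate measure.
OR = (a·d)/(b·c) = (743 × 325) / (451 × 67) = 241475 / 30217 = 7.99136

7.99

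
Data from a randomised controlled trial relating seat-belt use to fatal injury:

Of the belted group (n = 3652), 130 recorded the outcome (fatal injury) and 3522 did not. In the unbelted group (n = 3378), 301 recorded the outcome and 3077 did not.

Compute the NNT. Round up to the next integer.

19

Risk in treated group = 130/3652 = 0.03560; risk in control = 301/3378 = 0.08911.
Absolute risk reduction = 0.08911 − 0.03560 = 0.05351
NNT = 1 / ARR = 1 / 0.05351 = 18.688 → round up → 19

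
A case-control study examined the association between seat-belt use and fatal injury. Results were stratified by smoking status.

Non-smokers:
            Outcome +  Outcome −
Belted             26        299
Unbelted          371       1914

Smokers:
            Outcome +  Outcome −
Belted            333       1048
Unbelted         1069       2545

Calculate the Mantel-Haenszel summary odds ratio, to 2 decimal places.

0.71

OR_MH = Σ(aᵢdᵢ/nᵢ) / Σ(bᵢcᵢ/nᵢ), where nᵢ is the stratum total.
Stratum 1 (Non-smokers): n = 2610; a·d/n = 26·1914/2610 = 19.0667; b·c/n = 299·371/2610 = 42.5015
Stratum 2 (Smokers): n = 4995; a·d/n = 333·2545/4995 = 169.6667; b·c/n = 1048·1069/4995 = 224.2867
OR_MH = (19.0667 + 169.6667) / (42.5015 + 224.2867) = 188.7333 / 266.7882 = 0.70743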